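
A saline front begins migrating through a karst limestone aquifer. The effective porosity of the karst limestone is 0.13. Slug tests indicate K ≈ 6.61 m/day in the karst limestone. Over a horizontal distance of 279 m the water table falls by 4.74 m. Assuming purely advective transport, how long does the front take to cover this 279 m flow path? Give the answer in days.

323

Hydraulic gradient i = Δh / L = 4.74 / 279 = 0.01699.
Darcy flux q = K · i = 6.610 × 0.01699 = 0.1123 m/day.
Seepage velocity v = q / n_e = 0.1123 / 0.13 = 0.8638 m/day.
Travel time t = L / v = 279 / 0.8638 = 323.0 days.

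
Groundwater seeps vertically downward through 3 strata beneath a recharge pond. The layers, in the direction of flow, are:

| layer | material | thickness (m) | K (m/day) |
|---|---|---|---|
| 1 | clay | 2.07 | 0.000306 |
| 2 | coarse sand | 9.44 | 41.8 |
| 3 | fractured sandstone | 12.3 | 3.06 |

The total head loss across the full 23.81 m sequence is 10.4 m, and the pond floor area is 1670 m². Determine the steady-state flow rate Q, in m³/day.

Flow is perpendicular to layering, so the layers act in series and the equivalent K is the thickness-weighted harmonic mean.
Total thickness L = 2.07 + 9.44 + 12.3 = 23.81 m.
Σ(b_i/K_i) = 2.07/0.000306 + 9.44/41.8 + 12.3/3.06 = 6769 d.
K_eq = L / Σ(b_i/K_i) = 23.81 / 6769 = 0.003518 m/day.
Q = K_eq · A · (Δh/L) = 0.003518 × 1670 × (10.4/23.81) = 2.566 m³/day.

2.57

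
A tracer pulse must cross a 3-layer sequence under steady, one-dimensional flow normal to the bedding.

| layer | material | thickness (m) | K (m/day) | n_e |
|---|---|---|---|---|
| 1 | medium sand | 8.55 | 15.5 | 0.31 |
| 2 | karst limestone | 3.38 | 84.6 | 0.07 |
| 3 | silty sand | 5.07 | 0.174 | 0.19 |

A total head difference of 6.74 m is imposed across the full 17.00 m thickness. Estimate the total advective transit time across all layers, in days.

With flow normal to the layers, continuity requires the same specific discharge q through every layer.
Σ(b_i/K_i) = 8.55/15.5 + 3.38/84.6 + 5.07/0.174 = 29.73 d.
q = Δh / Σ(b_i/K_i) = 6.74 / 29.73 = 0.2267 m/day.
In each layer the seepage velocity is v_i = q/n_i, so the layer transit time is t_i = b_i·n_i / q:
  layer 1 (medium sand): t_1 = 8.55 × 0.31 / 0.2267 = 11.69 d
  layer 2 (karst limestone): t_2 = 3.38 × 0.07 / 0.2267 = 1.044 d
  layer 3 (silty sand): t_3 = 5.07 × 0.19 / 0.2267 = 4.249 d
Total t = Σ t_i = 16.98 days.

17.0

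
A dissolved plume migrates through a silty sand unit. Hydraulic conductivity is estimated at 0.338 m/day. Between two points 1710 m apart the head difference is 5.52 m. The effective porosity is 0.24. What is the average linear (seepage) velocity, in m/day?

0.00455

Hydraulic gradient i = Δh / L = 5.52 / 1710 = 0.003228.
Darcy flux q = K · i = 0.3380 × 0.003228 = 0.001091 m/day.
Seepage velocity v = q / n_e = 0.001091 / 0.24 = 0.004546 m/day.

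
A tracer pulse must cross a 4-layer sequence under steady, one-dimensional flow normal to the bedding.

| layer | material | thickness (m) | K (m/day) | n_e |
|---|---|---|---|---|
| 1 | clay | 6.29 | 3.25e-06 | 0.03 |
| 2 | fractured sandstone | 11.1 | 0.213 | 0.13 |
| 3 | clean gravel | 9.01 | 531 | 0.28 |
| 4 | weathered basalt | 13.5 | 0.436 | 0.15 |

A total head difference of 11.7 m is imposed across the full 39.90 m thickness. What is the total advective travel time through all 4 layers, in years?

2800

With flow normal to the layers, continuity requires the same specific discharge q through every layer.
Σ(b_i/K_i) = 6.29/3.25e-06 + 11.1/0.213 + 9.01/531 + 13.5/0.436 = 1.935e+06 d.
q = Δh / Σ(b_i/K_i) = 11.7 / 1.935e+06 = 6.045e-06 m/day.
In each layer the seepage velocity is v_i = q/n_i, so the layer transit time is t_i = b_i·n_i / q:
  layer 1 (clay): t_1 = 6.29 × 0.03 / 6.045e-06 = 31216 d
  layer 2 (fractured sandstone): t_2 = 11.1 × 0.13 / 6.045e-06 = 2.387e+05 d
  layer 3 (clean gravel): t_3 = 9.01 × 0.28 / 6.045e-06 = 4.173e+05 d
  layer 4 (weathered basalt): t_4 = 13.5 × 0.15 / 6.045e-06 = 3.350e+05 d
Total t = Σ t_i = 1.022e+06 days = 2799 years.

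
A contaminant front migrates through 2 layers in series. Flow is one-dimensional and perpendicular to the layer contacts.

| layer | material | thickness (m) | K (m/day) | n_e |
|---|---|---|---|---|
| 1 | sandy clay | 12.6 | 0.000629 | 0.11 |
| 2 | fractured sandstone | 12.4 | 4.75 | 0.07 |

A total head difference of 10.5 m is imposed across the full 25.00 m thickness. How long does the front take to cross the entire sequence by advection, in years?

11.8

With flow normal to the layers, continuity requires the same specific discharge q through every layer.
Σ(b_i/K_i) = 12.6/0.000629 + 12.4/4.75 = 20034 d.
q = Δh / Σ(b_i/K_i) = 10.5 / 20034 = 0.0005241 m/day.
In each layer the seepage velocity is v_i = q/n_i, so the layer transit time is t_i = b_i·n_i / q:
  layer 1 (sandy clay): t_1 = 12.6 × 0.11 / 0.0005241 = 2645 d
  layer 2 (fractured sandstone): t_2 = 12.4 × 0.07 / 0.0005241 = 1656 d
Total t = Σ t_i = 4301 days = 11.77 years.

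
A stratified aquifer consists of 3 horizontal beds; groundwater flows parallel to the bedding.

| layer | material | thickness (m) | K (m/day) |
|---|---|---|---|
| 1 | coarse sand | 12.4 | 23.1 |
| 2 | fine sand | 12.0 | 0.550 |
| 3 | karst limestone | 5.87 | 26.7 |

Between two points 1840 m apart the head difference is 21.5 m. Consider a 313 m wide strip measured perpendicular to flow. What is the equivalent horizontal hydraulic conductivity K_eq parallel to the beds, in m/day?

Flow is parallel to layering, so each bed carries its own Darcy discharge and the transmissivities add.
Σ(K_i·b_i) = 23.1×12.4 + 0.550×12.0 + 26.7×5.87 = 449.8 m²/day.
Total thickness b = 30.27 m, so K_eq = Σ(K_i·b_i)/b = 14.86 m/day.

14.9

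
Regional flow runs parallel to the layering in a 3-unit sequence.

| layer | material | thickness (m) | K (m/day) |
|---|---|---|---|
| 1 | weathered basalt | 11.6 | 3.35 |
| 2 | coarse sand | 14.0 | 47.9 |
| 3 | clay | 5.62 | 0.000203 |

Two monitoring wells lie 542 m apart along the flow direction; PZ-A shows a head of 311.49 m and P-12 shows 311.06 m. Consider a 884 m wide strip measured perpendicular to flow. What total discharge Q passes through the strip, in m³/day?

Flow is parallel to layering, so each bed carries its own Darcy discharge and the transmissivities add.
Σ(K_i·b_i) = 3.35×11.6 + 47.9×14.0 + 0.000203×5.62 = 709.5 m²/day.
Hydraulic gradient i = (311.49 − 311.06) / 542 = 0.43 / 542 = 0.0007934.
Q = Σ(K_i·b_i) · W · i = 709.5 × 884 × 0.0007934 = 497.6 m³/day.

498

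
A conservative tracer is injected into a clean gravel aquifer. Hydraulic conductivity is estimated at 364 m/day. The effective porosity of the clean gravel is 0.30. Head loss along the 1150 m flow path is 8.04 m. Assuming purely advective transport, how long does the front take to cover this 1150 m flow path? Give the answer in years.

Hydraulic gradient i = Δh / L = 8.04 / 1150 = 0.006991.
Darcy flux q = K · i = 364.0 × 0.006991 = 2.545 m/day.
Seepage velocity v = q / n_e = 2.545 / 0.30 = 8.483 m/day.
Travel time t = L / v = 1150 / 8.483 = 135.6 days = 0.3712 years.

0.371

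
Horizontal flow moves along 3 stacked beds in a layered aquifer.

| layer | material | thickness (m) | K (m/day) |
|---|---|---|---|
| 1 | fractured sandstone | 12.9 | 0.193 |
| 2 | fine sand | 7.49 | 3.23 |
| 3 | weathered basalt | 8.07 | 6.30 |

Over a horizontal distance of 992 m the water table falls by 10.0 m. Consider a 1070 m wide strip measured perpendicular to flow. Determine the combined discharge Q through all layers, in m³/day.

836

Flow is parallel to layering, so each bed carries its own Darcy discharge and the transmissivities add.
Σ(K_i·b_i) = 0.193×12.9 + 3.23×7.49 + 6.30×8.07 = 77.52 m²/day.
Hydraulic gradient i = Δh / L = 10.0 / 992 = 0.01008.
Q = Σ(K_i·b_i) · W · i = 77.52 × 1070 × 0.01008 = 836.2 m³/day.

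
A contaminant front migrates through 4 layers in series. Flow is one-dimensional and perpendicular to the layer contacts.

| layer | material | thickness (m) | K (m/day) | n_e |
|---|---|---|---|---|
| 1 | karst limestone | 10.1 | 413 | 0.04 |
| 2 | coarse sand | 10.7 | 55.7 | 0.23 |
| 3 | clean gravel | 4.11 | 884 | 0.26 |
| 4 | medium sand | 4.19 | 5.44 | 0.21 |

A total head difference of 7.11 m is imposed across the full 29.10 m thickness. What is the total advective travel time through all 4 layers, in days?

With flow normal to the layers, continuity requires the same specific discharge q through every layer.
Σ(b_i/K_i) = 10.1/413 + 10.7/55.7 + 4.11/884 + 4.19/5.44 = 0.9914 d.
q = Δh / Σ(b_i/K_i) = 7.11 / 0.9914 = 7.171 m/day.
In each layer the seepage velocity is v_i = q/n_i, so the layer transit time is t_i = b_i·n_i / q:
  layer 1 (karst limestone): t_1 = 10.1 × 0.04 / 7.171 = 0.05633 d
  layer 2 (coarse sand): t_2 = 10.7 × 0.23 / 7.171 = 0.3432 d
  layer 3 (clean gravel): t_3 = 4.11 × 0.26 / 7.171 = 0.1490 d
  layer 4 (medium sand): t_4 = 4.19 × 0.21 / 7.171 = 0.1227 d
Total t = Σ t_i = 0.6712 days.

0.671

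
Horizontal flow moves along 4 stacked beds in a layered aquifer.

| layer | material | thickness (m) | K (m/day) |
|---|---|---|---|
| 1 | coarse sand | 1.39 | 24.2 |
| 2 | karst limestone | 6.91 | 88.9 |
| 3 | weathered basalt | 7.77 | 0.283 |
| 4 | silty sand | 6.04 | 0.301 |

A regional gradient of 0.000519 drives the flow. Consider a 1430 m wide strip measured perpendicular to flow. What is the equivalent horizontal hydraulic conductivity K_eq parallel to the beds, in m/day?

Flow is parallel to layering, so each bed carries its own Darcy discharge and the transmissivities add.
Σ(K_i·b_i) = 24.2×1.39 + 88.9×6.91 + 0.283×7.77 + 0.301×6.04 = 652.0 m²/day.
Total thickness b = 22.11 m, so K_eq = Σ(K_i·b_i)/b = 29.49 m/day.

29.5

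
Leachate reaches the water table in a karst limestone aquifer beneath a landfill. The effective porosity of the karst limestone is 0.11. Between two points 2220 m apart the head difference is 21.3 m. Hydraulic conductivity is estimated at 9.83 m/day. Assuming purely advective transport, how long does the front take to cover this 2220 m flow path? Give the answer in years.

Hydraulic gradient i = Δh / L = 21.3 / 2220 = 0.009595.
Darcy flux q = K · i = 9.830 × 0.009595 = 0.09431 m/day.
Seepage velocity v = q / n_e = 0.09431 / 0.11 = 0.8574 m/day.
Travel time t = L / v = 2220 / 0.8574 = 2589 days = 7.089 years.

7.09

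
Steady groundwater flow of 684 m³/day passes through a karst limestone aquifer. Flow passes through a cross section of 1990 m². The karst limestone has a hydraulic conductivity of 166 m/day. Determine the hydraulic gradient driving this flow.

0.00207

From Q = K·A·i, i = Q / (K·A) = 684 / (166.0 × 1990) = 0.002071.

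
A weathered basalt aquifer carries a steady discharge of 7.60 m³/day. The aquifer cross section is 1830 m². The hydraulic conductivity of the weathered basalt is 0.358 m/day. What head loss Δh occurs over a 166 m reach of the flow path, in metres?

From Q = K·A·i, i = Q / (K·A) = 7.60 / (0.3580 × 1830) = 0.01160.
Head loss Δh = i · L = 0.01160 × 166 = 1.926 m.

1.93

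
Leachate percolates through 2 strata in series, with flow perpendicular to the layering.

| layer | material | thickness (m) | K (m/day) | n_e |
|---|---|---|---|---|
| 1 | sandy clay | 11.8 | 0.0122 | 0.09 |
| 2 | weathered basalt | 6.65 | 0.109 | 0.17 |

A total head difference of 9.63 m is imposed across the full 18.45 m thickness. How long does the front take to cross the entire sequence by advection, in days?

234

With flow normal to the layers, continuity requires the same specific discharge q through every layer.
Σ(b_i/K_i) = 11.8/0.0122 + 6.65/0.109 = 1028 d.
q = Δh / Σ(b_i/K_i) = 9.63 / 1028 = 0.009366 m/day.
In each layer the seepage velocity is v_i = q/n_i, so the layer transit time is t_i = b_i·n_i / q:
  layer 1 (sandy clay): t_1 = 11.8 × 0.09 / 0.009366 = 113.4 d
  layer 2 (weathered basalt): t_2 = 6.65 × 0.17 / 0.009366 = 120.7 d
Total t = Σ t_i = 234.1 days.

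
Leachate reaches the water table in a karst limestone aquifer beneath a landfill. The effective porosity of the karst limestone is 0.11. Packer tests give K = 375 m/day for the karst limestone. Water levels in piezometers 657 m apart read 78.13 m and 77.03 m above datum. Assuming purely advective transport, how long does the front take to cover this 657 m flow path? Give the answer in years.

0.315

Hydraulic gradient i = (78.13 − 77.03) / 657 = 1.1 / 657 = 0.001674.
Darcy flux q = K · i = 375.0 × 0.001674 = 0.6279 m/day.
Seepage velocity v = q / n_e = 0.6279 / 0.11 = 5.708 m/day.
Travel time t = L / v = 657 / 5.708 = 115.1 days = 0.3151 years.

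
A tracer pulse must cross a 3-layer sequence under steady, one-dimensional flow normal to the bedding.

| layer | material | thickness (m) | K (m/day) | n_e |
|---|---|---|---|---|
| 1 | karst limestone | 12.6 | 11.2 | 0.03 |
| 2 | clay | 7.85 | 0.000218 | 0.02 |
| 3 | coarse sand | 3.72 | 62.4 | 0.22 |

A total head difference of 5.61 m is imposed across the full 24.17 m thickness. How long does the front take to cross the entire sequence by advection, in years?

With flow normal to the layers, continuity requires the same specific discharge q through every layer.
Σ(b_i/K_i) = 12.6/11.2 + 7.85/0.000218 + 3.72/62.4 = 36010 d.
q = Δh / Σ(b_i/K_i) = 5.61 / 36010 = 0.0001558 m/day.
In each layer the seepage velocity is v_i = q/n_i, so the layer transit time is t_i = b_i·n_i / q:
  layer 1 (karst limestone): t_1 = 12.6 × 0.03 / 0.0001558 = 2426 d
  layer 2 (clay): t_2 = 7.85 × 0.02 / 0.0001558 = 1008 d
  layer 3 (coarse sand): t_3 = 3.72 × 0.22 / 0.0001558 = 5253 d
Total t = Σ t_i = 8687 days = 23.78 years.

23.8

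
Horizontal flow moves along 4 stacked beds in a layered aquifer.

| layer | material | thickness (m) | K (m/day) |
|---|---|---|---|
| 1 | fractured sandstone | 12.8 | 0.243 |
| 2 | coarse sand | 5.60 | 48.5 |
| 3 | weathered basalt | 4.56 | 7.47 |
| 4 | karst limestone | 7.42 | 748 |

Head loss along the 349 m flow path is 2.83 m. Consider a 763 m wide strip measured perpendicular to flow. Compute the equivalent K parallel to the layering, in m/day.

Flow is parallel to layering, so each bed carries its own Darcy discharge and the transmissivities add.
Σ(K_i·b_i) = 0.243×12.8 + 48.5×5.60 + 7.47×4.56 + 748×7.42 = 5859 m²/day.
Total thickness b = 30.38 m, so K_eq = Σ(K_i·b_i)/b = 192.9 m/day.

193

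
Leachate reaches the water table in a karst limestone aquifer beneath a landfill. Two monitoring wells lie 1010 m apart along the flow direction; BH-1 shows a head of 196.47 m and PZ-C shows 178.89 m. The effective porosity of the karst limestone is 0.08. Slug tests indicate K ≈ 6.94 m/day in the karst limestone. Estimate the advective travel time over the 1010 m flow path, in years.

Hydraulic gradient i = (196.47 − 178.89) / 1010 = 17.58 / 1010 = 0.01741.
Darcy flux q = K · i = 6.940 × 0.01741 = 0.1208 m/day.
Seepage velocity v = q / n_e = 0.1208 / 0.08 = 1.510 m/day.
Travel time t = L / v = 1010 / 1.510 = 668.9 days = 1.831 years.

1.83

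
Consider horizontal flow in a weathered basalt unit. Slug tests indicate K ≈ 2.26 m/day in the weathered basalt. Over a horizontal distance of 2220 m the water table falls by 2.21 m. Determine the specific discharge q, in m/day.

Hydraulic gradient i = Δh / L = 2.21 / 2220 = 0.0009955.
Specific discharge q = K · i = 2.260 × 0.0009955 = 0.002250 m/day.

0.00225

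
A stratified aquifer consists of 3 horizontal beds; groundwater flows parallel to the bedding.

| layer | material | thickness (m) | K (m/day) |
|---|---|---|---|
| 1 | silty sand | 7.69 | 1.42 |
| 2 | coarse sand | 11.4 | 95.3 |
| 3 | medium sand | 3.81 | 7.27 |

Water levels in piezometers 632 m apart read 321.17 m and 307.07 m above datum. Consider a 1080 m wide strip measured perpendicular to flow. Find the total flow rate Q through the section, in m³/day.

Flow is parallel to layering, so each bed carries its own Darcy discharge and the transmissivities add.
Σ(K_i·b_i) = 1.42×7.69 + 95.3×11.4 + 7.27×3.81 = 1125 m²/day.
Hydraulic gradient i = (321.17 − 307.07) / 632 = 14.1 / 632 = 0.02231.
Q = Σ(K_i·b_i) · W · i = 1125 × 1080 × 0.02231 = 27108 m³/day.

27100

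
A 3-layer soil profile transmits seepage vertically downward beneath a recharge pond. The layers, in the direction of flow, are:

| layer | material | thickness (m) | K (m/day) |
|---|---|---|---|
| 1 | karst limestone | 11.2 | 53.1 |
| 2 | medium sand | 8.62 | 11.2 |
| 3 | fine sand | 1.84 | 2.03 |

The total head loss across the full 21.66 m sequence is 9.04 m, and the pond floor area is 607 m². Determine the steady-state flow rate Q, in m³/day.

2910

Flow is perpendicular to layering, so the layers act in series and the equivalent K is the thickness-weighted harmonic mean.
Total thickness L = 11.2 + 8.62 + 1.84 = 21.66 m.
Σ(b_i/K_i) = 11.2/53.1 + 8.62/11.2 + 1.84/2.03 = 1.887 d.
K_eq = L / Σ(b_i/K_i) = 21.66 / 1.887 = 11.48 m/day.
Q = K_eq · A · (Δh/L) = 11.48 × 607 × (9.04/21.66) = 2908 m³/day.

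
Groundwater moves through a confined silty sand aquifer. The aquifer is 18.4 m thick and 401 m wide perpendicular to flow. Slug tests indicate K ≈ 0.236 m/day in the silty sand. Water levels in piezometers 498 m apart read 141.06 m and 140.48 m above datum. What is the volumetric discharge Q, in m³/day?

Cross-sectional area A = 401 × 18.4 = 7378 m².
Hydraulic gradient i = (141.06 − 140.48) / 498 = 0.58 / 498 = 0.001165.
Darcy's law: Q = K · A · i = 0.2360 × 7378 × 0.001165 = 2.028 m³/day.

2.03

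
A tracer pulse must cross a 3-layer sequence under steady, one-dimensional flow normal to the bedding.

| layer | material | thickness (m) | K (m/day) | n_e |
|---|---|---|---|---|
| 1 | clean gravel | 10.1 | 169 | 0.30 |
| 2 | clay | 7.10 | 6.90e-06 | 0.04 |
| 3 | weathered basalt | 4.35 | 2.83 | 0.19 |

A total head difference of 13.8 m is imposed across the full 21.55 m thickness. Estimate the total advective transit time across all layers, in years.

845

With flow normal to the layers, continuity requires the same specific discharge q through every layer.
Σ(b_i/K_i) = 10.1/169 + 7.10/6.90e-06 + 4.35/2.83 = 1.029e+06 d.
q = Δh / Σ(b_i/K_i) = 13.8 / 1.029e+06 = 1.341e-05 m/day.
In each layer the seepage velocity is v_i = q/n_i, so the layer transit time is t_i = b_i·n_i / q:
  layer 1 (clean gravel): t_1 = 10.1 × 0.30 / 1.341e-05 = 2.259e+05 d
  layer 2 (clay): t_2 = 7.10 × 0.04 / 1.341e-05 = 21176 d
  layer 3 (weathered basalt): t_3 = 4.35 × 0.19 / 1.341e-05 = 61627 d
Total t = Σ t_i = 3.087e+05 days = 845.3 years.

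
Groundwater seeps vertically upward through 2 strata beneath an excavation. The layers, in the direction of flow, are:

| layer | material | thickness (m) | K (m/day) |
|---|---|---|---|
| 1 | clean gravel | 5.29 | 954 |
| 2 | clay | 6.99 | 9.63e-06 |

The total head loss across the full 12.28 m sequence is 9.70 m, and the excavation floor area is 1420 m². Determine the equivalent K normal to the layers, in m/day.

1.69e-05

Flow is perpendicular to layering, so the layers act in series and the equivalent K is the thickness-weighted harmonic mean.
Total thickness L = 5.29 + 6.99 = 12.28 m.
Σ(b_i/K_i) = 5.29/954 + 6.99/9.63e-06 = 7.259e+05 d.
K_eq = L / Σ(b_i/K_i) = 12.28 / 7.259e+05 = 1.692e-05 m/day.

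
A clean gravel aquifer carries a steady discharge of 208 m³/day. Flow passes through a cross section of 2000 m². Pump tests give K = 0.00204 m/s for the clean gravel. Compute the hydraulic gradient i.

Convert K: 0.00204 m/s × 86400 = 176.3 m/day.
From Q = K·A·i, i = Q / (K·A) = 208 / (176.3 × 2000) = 0.0005901.

0.000590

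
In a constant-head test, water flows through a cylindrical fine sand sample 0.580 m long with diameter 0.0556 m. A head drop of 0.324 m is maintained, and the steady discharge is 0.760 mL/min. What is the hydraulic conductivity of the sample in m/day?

Cross-sectional area A = π·(d/2)² = π × (0.0556/2)² = 0.002428 m².
Convert discharge: 0.760 mL/min = 1.267e-08 m³/s.
Darcy's law rearranged: K = Q·L / (A·Δh) = 1.267e-08 × 0.580 / (0.002428 × 0.324) = 9.339e-06 m/s = 0.8069 m/day.

0.807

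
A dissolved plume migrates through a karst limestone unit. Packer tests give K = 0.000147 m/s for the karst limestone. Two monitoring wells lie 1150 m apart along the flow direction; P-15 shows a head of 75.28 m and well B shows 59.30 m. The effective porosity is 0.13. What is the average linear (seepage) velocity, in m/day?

Convert K: 0.000147 m/s × 86400 = 12.70 m/day.
Hydraulic gradient i = (75.28 − 59.30) / 1150 = 15.98 / 1150 = 0.01390.
Darcy flux q = K · i = 12.70 × 0.01390 = 0.1765 m/day.
Seepage velocity v = q / n_e = 0.1765 / 0.13 = 1.358 m/day.

1.36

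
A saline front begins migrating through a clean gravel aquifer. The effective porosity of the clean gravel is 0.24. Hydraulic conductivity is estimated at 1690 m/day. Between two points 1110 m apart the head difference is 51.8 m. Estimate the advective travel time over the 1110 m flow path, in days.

3.38

Hydraulic gradient i = Δh / L = 51.8 / 1110 = 0.04667.
Darcy flux q = K · i = 1690 × 0.04667 = 78.87 m/day.
Seepage velocity v = q / n_e = 78.87 / 0.24 = 328.6 m/day.
Travel time t = L / v = 1110 / 328.6 = 3.378 days.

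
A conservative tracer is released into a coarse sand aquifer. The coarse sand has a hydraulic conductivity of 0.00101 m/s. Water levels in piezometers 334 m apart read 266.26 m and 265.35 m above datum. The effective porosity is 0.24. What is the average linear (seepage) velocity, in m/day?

Convert K: 0.00101 m/s × 86400 = 87.26 m/day.
Hydraulic gradient i = (266.26 − 265.35) / 334 = 0.91 / 334 = 0.002725.
Darcy flux q = K · i = 87.26 × 0.002725 = 0.2378 m/day.
Seepage velocity v = q / n_e = 0.2378 / 0.24 = 0.9906 m/day.

0.991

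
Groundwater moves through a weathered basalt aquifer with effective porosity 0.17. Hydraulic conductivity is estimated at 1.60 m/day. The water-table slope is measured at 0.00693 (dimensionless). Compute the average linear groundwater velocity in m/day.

0.0652

Hydraulic gradient i = 0.00693.
Darcy flux q = K · i = 1.600 × 0.006930 = 0.01109 m/day.
Seepage velocity v = q / n_e = 0.01109 / 0.17 = 0.06522 m/day.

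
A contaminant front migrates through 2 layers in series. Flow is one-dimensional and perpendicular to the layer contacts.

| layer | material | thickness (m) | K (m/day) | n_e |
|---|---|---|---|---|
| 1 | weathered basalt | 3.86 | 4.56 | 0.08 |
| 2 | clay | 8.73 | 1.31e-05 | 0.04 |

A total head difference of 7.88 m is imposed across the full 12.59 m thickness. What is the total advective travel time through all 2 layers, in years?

With flow normal to the layers, continuity requires the same specific discharge q through every layer.
Σ(b_i/K_i) = 3.86/4.56 + 8.73/1.31e-05 = 6.664e+05 d.
q = Δh / Σ(b_i/K_i) = 7.88 / 6.664e+05 = 1.182e-05 m/day.
In each layer the seepage velocity is v_i = q/n_i, so the layer transit time is t_i = b_i·n_i / q:
  layer 1 (weathered basalt): t_1 = 3.86 × 0.08 / 1.182e-05 = 26115 d
  layer 2 (clay): t_2 = 8.73 × 0.04 / 1.182e-05 = 29532 d
Total t = Σ t_i = 55647 days = 152.4 years.

152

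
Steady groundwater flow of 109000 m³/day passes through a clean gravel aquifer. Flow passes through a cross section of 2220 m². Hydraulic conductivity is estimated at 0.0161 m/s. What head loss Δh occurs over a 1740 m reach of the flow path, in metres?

61.4

Convert K: 0.0161 m/s × 86400 = 1391 m/day.
From Q = K·A·i, i = Q / (K·A) = 109000 / (1391 × 2220) = 0.03530.
Head loss Δh = i · L = 0.03530 × 1740 = 61.42 m.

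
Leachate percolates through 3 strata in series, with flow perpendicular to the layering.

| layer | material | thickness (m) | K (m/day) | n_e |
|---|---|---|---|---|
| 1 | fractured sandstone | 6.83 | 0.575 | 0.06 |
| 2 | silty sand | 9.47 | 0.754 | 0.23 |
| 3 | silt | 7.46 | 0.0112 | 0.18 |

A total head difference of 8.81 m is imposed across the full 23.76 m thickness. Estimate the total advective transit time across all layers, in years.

0.843

With flow normal to the layers, continuity requires the same specific discharge q through every layer.
Σ(b_i/K_i) = 6.83/0.575 + 9.47/0.754 + 7.46/0.0112 = 690.5 d.
q = Δh / Σ(b_i/K_i) = 8.81 / 690.5 = 0.01276 m/day.
In each layer the seepage velocity is v_i = q/n_i, so the layer transit time is t_i = b_i·n_i / q:
  layer 1 (fractured sandstone): t_1 = 6.83 × 0.06 / 0.01276 = 32.12 d
  layer 2 (silty sand): t_2 = 9.47 × 0.23 / 0.01276 = 170.7 d
  layer 3 (silt): t_3 = 7.46 × 0.18 / 0.01276 = 105.2 d
Total t = Σ t_i = 308.1 days = 0.8435 years.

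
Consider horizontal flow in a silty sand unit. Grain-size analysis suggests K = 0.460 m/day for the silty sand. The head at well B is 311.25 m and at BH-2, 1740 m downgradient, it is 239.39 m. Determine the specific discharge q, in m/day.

0.0190

Hydraulic gradient i = (311.25 − 239.39) / 1740 = 71.86 / 1740 = 0.04130.
Specific discharge q = K · i = 0.4600 × 0.04130 = 0.01900 m/day.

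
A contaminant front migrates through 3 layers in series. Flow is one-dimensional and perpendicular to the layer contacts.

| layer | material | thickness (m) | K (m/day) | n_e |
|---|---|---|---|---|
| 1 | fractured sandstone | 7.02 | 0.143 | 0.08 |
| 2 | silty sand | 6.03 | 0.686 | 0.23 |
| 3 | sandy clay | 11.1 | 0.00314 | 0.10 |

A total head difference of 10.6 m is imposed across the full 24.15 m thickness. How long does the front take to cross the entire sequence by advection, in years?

With flow normal to the layers, continuity requires the same specific discharge q through every layer.
Σ(b_i/K_i) = 7.02/0.143 + 6.03/0.686 + 11.1/0.00314 = 3593 d.
q = Δh / Σ(b_i/K_i) = 10.6 / 3593 = 0.002950 m/day.
In each layer the seepage velocity is v_i = q/n_i, so the layer transit time is t_i = b_i·n_i / q:
  layer 1 (fractured sandstone): t_1 = 7.02 × 0.08 / 0.002950 = 190.4 d
  layer 2 (silty sand): t_2 = 6.03 × 0.23 / 0.002950 = 470.1 d
  layer 3 (sandy clay): t_3 = 11.1 × 0.10 / 0.002950 = 376.2 d
Total t = Σ t_i = 1037 days = 2.838 years.

2.84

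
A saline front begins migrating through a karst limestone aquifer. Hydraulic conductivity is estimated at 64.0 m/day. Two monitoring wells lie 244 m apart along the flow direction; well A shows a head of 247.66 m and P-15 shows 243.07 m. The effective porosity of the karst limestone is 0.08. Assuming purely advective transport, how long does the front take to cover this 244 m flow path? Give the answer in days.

16.2

Hydraulic gradient i = (247.66 − 243.07) / 244 = 4.59 / 244 = 0.01881.
Darcy flux q = K · i = 64.00 × 0.01881 = 1.204 m/day.
Seepage velocity v = q / n_e = 1.204 / 0.08 = 15.05 m/day.
Travel time t = L / v = 244 / 15.05 = 16.21 days.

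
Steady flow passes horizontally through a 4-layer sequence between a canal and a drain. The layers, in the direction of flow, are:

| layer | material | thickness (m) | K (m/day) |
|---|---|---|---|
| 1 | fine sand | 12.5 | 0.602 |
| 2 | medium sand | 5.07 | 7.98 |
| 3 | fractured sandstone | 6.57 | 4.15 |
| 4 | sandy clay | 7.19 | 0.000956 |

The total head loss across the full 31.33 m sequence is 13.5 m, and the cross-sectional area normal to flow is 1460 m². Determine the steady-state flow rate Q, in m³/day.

Flow is perpendicular to layering, so the layers act in series and the equivalent K is the thickness-weighted harmonic mean.
Total thickness L = 12.5 + 5.07 + 6.57 + 7.19 = 31.33 m.
Σ(b_i/K_i) = 12.5/0.602 + 5.07/7.98 + 6.57/4.15 + 7.19/0.000956 = 7544 d.
K_eq = L / Σ(b_i/K_i) = 31.33 / 7544 = 0.004153 m/day.
Q = K_eq · A · (Δh/L) = 0.004153 × 1460 × (13.5/31.33) = 2.613 m³/day.

2.61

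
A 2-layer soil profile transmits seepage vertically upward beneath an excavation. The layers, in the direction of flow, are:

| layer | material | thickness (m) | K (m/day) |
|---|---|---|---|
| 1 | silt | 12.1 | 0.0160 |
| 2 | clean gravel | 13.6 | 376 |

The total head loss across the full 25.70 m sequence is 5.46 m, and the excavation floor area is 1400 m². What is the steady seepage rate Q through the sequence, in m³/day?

10.1

Flow is perpendicular to layering, so the layers act in series and the equivalent K is the thickness-weighted harmonic mean.
Total thickness L = 12.1 + 13.6 = 25.70 m.
Σ(b_i/K_i) = 12.1/0.0160 + 13.6/376 = 756.3 d.
K_eq = L / Σ(b_i/K_i) = 25.70 / 756.3 = 0.03398 m/day.
Q = K_eq · A · (Δh/L) = 0.03398 × 1400 × (5.46/25.70) = 10.11 m³/day.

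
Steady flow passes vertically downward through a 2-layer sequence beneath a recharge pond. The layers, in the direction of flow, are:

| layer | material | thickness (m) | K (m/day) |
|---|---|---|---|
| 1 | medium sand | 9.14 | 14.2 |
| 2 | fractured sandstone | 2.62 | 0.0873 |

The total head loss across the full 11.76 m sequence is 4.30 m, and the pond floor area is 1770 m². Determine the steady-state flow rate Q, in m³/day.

Flow is perpendicular to layering, so the layers act in series and the equivalent K is the thickness-weighted harmonic mean.
Total thickness L = 9.14 + 2.62 = 11.76 m.
Σ(b_i/K_i) = 9.14/14.2 + 2.62/0.0873 = 30.66 d.
K_eq = L / Σ(b_i/K_i) = 11.76 / 30.66 = 0.3836 m/day.
Q = K_eq · A · (Δh/L) = 0.3836 × 1770 × (4.30/11.76) = 248.3 m³/day.

248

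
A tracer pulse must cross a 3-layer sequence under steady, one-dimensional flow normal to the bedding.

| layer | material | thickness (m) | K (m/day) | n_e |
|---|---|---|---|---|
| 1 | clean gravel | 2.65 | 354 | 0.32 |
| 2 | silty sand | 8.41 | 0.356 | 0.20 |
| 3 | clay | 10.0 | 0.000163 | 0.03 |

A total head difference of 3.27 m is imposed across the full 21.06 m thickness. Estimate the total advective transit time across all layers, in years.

With flow normal to the layers, continuity requires the same specific discharge q through every layer.
Σ(b_i/K_i) = 2.65/354 + 8.41/0.356 + 10.0/0.000163 = 61373 d.
q = Δh / Σ(b_i/K_i) = 3.27 / 61373 = 5.328e-05 m/day.
In each layer the seepage velocity is v_i = q/n_i, so the layer transit time is t_i = b_i·n_i / q:
  layer 1 (clean gravel): t_1 = 2.65 × 0.32 / 5.328e-05 = 15916 d
  layer 2 (silty sand): t_2 = 8.41 × 0.20 / 5.328e-05 = 31569 d
  layer 3 (clay): t_3 = 10.0 × 0.03 / 5.328e-05 = 5631 d
Total t = Σ t_i = 53115 days = 145.4 years.

145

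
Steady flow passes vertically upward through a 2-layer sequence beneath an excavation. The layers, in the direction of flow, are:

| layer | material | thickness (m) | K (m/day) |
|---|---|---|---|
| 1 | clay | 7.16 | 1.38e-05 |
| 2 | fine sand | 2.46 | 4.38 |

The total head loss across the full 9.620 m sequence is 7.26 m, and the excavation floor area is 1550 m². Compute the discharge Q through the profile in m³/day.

Flow is perpendicular to layering, so the layers act in series and the equivalent K is the thickness-weighted harmonic mean.
Total thickness L = 7.16 + 2.46 = 9.620 m.
Σ(b_i/K_i) = 7.16/1.38e-05 + 2.46/4.38 = 5.188e+05 d.
K_eq = L / Σ(b_i/K_i) = 9.620 / 5.188e+05 = 1.854e-05 m/day.
Q = K_eq · A · (Δh/L) = 1.854e-05 × 1550 × (7.26/9.620) = 0.02169 m³/day.

0.0217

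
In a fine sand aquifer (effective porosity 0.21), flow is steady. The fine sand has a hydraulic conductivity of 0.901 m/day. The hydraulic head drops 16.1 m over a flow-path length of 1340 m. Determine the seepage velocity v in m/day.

Hydraulic gradient i = Δh / L = 16.1 / 1340 = 0.01201.
Darcy flux q = K · i = 0.9010 × 0.01201 = 0.01083 m/day.
Seepage velocity v = q / n_e = 0.01083 / 0.21 = 0.05155 m/day.

0.0515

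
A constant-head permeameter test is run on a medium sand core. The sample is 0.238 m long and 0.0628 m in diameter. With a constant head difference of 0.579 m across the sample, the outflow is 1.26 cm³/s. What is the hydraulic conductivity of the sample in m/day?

14.4

Cross-sectional area A = π·(d/2)² = π × (0.0628/2)² = 0.003097 m².
Convert discharge: 1.26 cm³/s = 1.260e-06 m³/s.
Darcy's law rearranged: K = Q·L / (A·Δh) = 1.260e-06 × 0.238 / (0.003097 × 0.579) = 0.0001672 m/s = 14.45 m/day.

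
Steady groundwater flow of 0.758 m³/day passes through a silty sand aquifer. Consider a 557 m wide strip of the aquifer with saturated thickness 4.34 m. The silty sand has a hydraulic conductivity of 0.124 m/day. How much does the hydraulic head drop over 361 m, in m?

0.913

Cross-sectional area A = 557 × 4.34 = 2417 m².
From Q = K·A·i, i = Q / (K·A) = 0.758 / (0.1240 × 2417) = 0.002529.
Head loss Δh = i · L = 0.002529 × 361 = 0.9129 m.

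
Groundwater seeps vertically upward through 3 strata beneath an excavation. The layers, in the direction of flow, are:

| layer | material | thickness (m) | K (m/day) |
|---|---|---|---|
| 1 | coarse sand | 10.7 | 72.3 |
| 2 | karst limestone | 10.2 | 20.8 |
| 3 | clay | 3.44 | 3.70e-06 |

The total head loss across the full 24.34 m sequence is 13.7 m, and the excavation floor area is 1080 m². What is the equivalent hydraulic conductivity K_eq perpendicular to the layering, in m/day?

2.62e-05

Flow is perpendicular to layering, so the layers act in series and the equivalent K is the thickness-weighted harmonic mean.
Total thickness L = 10.7 + 10.2 + 3.44 = 24.34 m.
Σ(b_i/K_i) = 10.7/72.3 + 10.2/20.8 + 3.44/3.70e-06 = 9.297e+05 d.
K_eq = L / Σ(b_i/K_i) = 24.34 / 9.297e+05 = 2.618e-05 m/day.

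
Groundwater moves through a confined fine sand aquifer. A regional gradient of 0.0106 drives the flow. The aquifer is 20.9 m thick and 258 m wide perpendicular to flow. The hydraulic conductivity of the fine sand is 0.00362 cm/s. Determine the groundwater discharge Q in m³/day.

179

Convert K: 0.00362 cm/s × 864 = 3.128 m/day.
Cross-sectional area A = 258 × 20.9 = 5392 m².
Hydraulic gradient i = 0.0106.
Darcy's law: Q = K · A · i = 3.128 × 5392 × 0.01060 = 178.8 m³/day.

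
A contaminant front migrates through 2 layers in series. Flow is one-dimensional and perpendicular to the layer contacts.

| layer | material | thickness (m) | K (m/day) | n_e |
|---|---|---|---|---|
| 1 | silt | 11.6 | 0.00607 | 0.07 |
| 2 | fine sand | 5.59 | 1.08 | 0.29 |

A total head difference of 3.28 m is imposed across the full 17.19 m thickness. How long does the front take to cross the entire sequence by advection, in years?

With flow normal to the layers, continuity requires the same specific discharge q through every layer.
Σ(b_i/K_i) = 11.6/0.00607 + 5.59/1.08 = 1916 d.
q = Δh / Σ(b_i/K_i) = 3.28 / 1916 = 0.001712 m/day.
In each layer the seepage velocity is v_i = q/n_i, so the layer transit time is t_i = b_i·n_i / q:
  layer 1 (silt): t_1 = 11.6 × 0.07 / 0.001712 = 474.4 d
  layer 2 (fine sand): t_2 = 5.59 × 0.29 / 0.001712 = 947.1 d
Total t = Σ t_i = 1421 days = 3.892 years.

3.89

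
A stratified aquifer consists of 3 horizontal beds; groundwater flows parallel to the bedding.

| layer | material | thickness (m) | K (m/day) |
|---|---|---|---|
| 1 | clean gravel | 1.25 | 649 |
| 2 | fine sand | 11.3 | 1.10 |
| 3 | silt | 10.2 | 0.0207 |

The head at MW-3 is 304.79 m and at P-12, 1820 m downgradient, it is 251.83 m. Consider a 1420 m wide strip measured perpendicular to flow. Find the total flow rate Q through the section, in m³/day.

34000

Flow is parallel to layering, so each bed carries its own Darcy discharge and the transmissivities add.
Σ(K_i·b_i) = 649×1.25 + 1.10×11.3 + 0.0207×10.2 = 823.9 m²/day.
Hydraulic gradient i = (304.79 − 251.83) / 1820 = 52.96 / 1820 = 0.02910.
Q = Σ(K_i·b_i) · W · i = 823.9 × 1420 × 0.02910 = 34044 m³/day.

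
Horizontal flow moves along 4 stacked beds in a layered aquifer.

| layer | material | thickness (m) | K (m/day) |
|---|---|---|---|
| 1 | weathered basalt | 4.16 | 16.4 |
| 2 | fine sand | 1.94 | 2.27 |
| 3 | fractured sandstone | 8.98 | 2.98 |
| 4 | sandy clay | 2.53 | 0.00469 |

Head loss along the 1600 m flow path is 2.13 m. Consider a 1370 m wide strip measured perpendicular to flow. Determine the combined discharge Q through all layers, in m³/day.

Flow is parallel to layering, so each bed carries its own Darcy discharge and the transmissivities add.
Σ(K_i·b_i) = 16.4×4.16 + 2.27×1.94 + 2.98×8.98 + 0.00469×2.53 = 99.40 m²/day.
Hydraulic gradient i = Δh / L = 2.13 / 1600 = 0.001331.
Q = Σ(K_i·b_i) · W · i = 99.40 × 1370 × 0.001331 = 181.3 m³/day.

181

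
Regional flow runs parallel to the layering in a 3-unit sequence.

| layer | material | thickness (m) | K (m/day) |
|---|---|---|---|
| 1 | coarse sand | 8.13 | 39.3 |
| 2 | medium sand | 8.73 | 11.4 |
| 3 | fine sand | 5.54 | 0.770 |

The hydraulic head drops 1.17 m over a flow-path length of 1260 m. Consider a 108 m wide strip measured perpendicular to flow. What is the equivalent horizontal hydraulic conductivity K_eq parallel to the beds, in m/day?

Flow is parallel to layering, so each bed carries its own Darcy discharge and the transmissivities add.
Σ(K_i·b_i) = 39.3×8.13 + 11.4×8.73 + 0.770×5.54 = 423.3 m²/day.
Total thickness b = 22.40 m, so K_eq = Σ(K_i·b_i)/b = 18.90 m/day.

18.9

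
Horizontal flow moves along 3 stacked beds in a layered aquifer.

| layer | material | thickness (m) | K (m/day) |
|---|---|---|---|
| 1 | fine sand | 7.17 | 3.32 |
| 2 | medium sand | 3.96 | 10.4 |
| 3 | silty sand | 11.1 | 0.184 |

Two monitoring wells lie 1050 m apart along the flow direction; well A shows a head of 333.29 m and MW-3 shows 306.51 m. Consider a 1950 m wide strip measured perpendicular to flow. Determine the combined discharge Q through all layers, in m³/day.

3330

Flow is parallel to layering, so each bed carries its own Darcy discharge and the transmissivities add.
Σ(K_i·b_i) = 3.32×7.17 + 10.4×3.96 + 0.184×11.1 = 67.03 m²/day.
Hydraulic gradient i = (333.29 − 306.51) / 1050 = 26.78 / 1050 = 0.02550.
Q = Σ(K_i·b_i) · W · i = 67.03 × 1950 × 0.02550 = 3334 m³/day.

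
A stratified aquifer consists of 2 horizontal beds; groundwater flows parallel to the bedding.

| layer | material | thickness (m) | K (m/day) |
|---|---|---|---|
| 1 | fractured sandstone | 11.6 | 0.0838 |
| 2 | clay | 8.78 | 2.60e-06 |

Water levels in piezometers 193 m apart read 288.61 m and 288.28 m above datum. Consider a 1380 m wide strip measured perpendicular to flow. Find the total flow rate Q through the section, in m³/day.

2.29

Flow is parallel to layering, so each bed carries its own Darcy discharge and the transmissivities add.
Σ(K_i·b_i) = 0.0838×11.6 + 2.60e-06×8.78 = 0.9721 m²/day.
Hydraulic gradient i = (288.61 − 288.28) / 193 = 0.33 / 193 = 0.001710.
Q = Σ(K_i·b_i) · W · i = 0.9721 × 1380 × 0.001710 = 2.294 m³/day.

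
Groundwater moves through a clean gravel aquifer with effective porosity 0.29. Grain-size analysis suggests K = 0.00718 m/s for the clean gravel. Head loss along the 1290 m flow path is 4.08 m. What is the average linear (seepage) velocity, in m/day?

6.77

Convert K: 0.00718 m/s × 86400 = 620.4 m/day.
Hydraulic gradient i = Δh / L = 4.08 / 1290 = 0.003163.
Darcy flux q = K · i = 620.4 × 0.003163 = 1.962 m/day.
Seepage velocity v = q / n_e = 1.962 / 0.29 = 6.766 m/day.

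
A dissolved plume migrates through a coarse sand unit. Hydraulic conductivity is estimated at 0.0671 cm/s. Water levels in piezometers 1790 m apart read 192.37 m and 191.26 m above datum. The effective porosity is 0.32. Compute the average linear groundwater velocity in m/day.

0.112

Convert K: 0.0671 cm/s × 864 = 57.97 m/day.
Hydraulic gradient i = (192.37 − 191.26) / 1790 = 1.11 / 1790 = 0.0006201.
Darcy flux q = K · i = 57.97 × 0.0006201 = 0.03595 m/day.
Seepage velocity v = q / n_e = 0.03595 / 0.32 = 0.1123 m/day.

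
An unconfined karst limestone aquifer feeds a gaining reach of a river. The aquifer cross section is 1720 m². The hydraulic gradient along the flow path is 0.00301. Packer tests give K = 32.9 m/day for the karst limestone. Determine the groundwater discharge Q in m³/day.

Hydraulic gradient i = 0.00301.
Darcy's law: Q = K · A · i = 32.90 × 1720 × 0.003010 = 170.3 m³/day.

170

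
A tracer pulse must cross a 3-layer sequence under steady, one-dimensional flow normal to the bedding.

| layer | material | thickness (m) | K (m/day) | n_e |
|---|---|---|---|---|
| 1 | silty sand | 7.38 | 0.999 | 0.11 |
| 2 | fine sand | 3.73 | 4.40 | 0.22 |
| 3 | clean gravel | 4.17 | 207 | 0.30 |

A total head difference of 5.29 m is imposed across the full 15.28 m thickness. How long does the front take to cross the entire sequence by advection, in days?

4.50

With flow normal to the layers, continuity requires the same specific discharge q through every layer.
Σ(b_i/K_i) = 7.38/0.999 + 3.73/4.40 + 4.17/207 = 8.255 d.
q = Δh / Σ(b_i/K_i) = 5.29 / 8.255 = 0.6408 m/day.
In each layer the seepage velocity is v_i = q/n_i, so the layer transit time is t_i = b_i·n_i / q:
  layer 1 (silty sand): t_1 = 7.38 × 0.11 / 0.6408 = 1.267 d
  layer 2 (fine sand): t_2 = 3.73 × 0.22 / 0.6408 = 1.281 d
  layer 3 (clean gravel): t_3 = 4.17 × 0.30 / 0.6408 = 1.952 d
Total t = Σ t_i = 4.500 days.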